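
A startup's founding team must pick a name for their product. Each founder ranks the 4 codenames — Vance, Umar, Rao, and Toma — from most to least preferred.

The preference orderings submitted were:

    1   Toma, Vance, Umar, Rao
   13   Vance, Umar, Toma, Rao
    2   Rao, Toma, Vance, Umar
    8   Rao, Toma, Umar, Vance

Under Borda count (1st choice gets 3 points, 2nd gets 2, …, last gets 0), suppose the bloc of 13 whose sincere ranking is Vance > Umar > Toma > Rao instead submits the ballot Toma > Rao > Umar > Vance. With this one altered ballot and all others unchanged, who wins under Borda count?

Toma

Borda totals with the altered ballot: Vance 4, Umar 22, Rao 56, Toma 62.
The switch changes the winner from Vance to Toma.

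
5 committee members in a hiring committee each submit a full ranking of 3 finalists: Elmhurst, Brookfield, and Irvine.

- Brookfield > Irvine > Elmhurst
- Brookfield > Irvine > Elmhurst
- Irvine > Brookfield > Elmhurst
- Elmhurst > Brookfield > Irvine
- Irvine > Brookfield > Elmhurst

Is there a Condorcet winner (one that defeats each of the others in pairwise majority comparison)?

Yes

Head-to-head results (5 voters total):
Elmhurst vs Brookfield: Brookfield wins 4–1.
Elmhurst vs Irvine: Irvine wins 4–1.
Brookfield vs Irvine: Brookfield wins 3–2.
Brookfield beats each rival — Elmhurst (4–1), Irvine (3–2) — so Brookfield is the Condorcet winner.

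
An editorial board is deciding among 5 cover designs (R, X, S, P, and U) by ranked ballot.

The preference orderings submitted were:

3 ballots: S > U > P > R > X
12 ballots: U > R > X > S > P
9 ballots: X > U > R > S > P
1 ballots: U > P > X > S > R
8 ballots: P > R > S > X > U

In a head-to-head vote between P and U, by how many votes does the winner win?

Ballots ranking P above U: 8.
Ballots ranking U above P: 3+12+9+1 = 25.
U wins 25–8, a margin of 17.

17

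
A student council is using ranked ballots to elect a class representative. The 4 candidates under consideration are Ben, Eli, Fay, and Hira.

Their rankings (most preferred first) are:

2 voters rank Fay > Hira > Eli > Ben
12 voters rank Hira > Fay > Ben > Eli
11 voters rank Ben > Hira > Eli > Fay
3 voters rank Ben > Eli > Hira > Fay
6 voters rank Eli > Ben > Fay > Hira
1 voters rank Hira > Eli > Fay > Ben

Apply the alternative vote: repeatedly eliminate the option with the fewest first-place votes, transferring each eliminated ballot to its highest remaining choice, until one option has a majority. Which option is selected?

Round 1: Ben 14, Hira 13, Eli 6, Fay 2. Fay has the fewest and is eliminated.
Round 2: Hira 15, Ben 14, Eli 6. Eli has the fewest and is eliminated.
Round 3: Ben 20, Hira 15. Ben has a majority.

Ben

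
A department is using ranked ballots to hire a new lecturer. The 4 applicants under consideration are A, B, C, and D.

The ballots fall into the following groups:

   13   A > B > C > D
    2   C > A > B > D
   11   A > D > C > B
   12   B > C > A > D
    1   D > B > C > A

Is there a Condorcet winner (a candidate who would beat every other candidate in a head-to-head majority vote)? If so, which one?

A

Head-to-head results (39 voters total):
A vs B: A wins 26–13.
A vs C: A wins 24–15.
A vs D: A wins 38–1.
B vs C: B wins 26–13.
B vs D: B wins 27–12.
C vs D: C wins 27–12.
A beats each rival — B (26–13), C (24–15), D (38–1) — so A is the Condorcet winner.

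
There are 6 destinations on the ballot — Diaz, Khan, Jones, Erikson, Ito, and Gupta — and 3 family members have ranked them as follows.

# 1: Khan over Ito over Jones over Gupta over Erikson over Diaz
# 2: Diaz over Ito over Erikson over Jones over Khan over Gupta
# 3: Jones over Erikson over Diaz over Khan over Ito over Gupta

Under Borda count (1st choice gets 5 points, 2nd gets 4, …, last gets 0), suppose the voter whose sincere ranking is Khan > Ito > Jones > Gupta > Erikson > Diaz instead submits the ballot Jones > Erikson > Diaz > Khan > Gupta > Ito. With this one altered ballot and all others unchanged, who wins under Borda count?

Jones

Borda totals with the altered ballot: Diaz 11, Khan 5, Jones 12, Erikson 11, Ito 5, Gupta 1.
The winner is unchanged: still Jones.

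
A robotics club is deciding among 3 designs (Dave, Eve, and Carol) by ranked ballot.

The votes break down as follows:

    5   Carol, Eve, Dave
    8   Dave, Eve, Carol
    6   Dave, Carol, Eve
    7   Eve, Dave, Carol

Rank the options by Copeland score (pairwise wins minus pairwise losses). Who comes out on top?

Pairwise results:
  Dave vs Eve: Dave wins 14–12.
  Dave vs Carol: Dave wins 21–5.
  Eve vs Carol: Eve wins 15–11.
Copeland scores (wins − losses):
  Dave: 2 − 0 = 2
  Eve: 1 − 1 = 0
  Carol: 0 − 2 = -2
Dave has the best Copeland score.

Dave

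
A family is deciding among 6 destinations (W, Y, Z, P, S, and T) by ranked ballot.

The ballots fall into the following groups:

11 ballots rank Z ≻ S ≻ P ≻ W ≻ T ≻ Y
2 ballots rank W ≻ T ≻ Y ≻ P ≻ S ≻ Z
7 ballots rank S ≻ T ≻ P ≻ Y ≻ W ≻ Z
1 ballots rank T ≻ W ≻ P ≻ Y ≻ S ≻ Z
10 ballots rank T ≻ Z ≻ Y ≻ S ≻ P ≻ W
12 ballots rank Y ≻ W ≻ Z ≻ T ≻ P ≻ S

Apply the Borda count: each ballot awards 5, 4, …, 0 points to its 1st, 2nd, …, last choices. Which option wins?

Z

Borda scores:
  W: 11·2 + 2·5 + 7·1 + 4 + 10·0 + 12·4 = 91
  Y: 11·0 + 2·3 + 7·2 + 2 + 10·3 + 12·5 = 112
  Z: 11·5 + 2·0 + 7·0 + 0 + 10·4 + 12·3 = 131
  P: 11·3 + 2·2 + 7·3 + 3 + 10·1 + 12·1 = 83
  S: 11·4 + 2·1 + 7·5 + 1 + 10·2 + 12·0 = 102
  T: 11·1 + 2·4 + 7·4 + 5 + 10·5 + 12·2 = 126
Z has the highest total.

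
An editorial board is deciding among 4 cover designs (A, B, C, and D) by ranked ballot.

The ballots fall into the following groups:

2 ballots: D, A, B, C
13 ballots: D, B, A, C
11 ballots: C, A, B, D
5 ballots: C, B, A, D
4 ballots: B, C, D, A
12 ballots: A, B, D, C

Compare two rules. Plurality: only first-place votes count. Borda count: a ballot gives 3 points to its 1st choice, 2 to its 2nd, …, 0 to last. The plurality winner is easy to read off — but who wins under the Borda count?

B

Plurality first-place counts: A 12, B 4, C 16, D 15 → C.
Borda totals: A 80, B 85, C 56, D 61 → B.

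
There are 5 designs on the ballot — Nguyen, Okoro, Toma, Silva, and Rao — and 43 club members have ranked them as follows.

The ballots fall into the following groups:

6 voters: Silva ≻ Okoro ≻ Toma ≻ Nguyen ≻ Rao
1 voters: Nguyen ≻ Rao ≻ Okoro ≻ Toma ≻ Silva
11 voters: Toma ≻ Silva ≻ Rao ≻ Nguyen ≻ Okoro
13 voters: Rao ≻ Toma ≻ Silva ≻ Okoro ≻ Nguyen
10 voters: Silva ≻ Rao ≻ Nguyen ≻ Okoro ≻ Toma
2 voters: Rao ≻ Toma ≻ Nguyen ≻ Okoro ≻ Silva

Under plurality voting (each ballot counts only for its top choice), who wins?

First-place vote totals:
  Nguyen: 1
  Okoro: 0
  Toma: 11
  Silva: 16
  Rao: 15
Silva has the most first-place votes.

Silva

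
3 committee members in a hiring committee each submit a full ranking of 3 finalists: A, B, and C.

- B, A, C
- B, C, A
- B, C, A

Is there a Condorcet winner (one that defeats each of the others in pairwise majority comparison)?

Yes

Head-to-head results (3 voters total):
A vs B: B wins 3–0.
A vs C: C wins 2–1.
B vs C: B wins 3–0.
B beats each rival — A (3–0), C (3–0) — so B is the Condorcet winner.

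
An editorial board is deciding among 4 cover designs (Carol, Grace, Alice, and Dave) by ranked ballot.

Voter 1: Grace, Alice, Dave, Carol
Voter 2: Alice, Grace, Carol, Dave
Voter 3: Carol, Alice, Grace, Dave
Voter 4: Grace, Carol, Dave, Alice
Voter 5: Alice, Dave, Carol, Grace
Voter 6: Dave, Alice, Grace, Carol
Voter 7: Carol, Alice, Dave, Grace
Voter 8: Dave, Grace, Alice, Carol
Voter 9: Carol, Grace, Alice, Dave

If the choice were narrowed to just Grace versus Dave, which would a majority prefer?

Ballots ranking Grace above Dave: 5.
Ballots ranking Dave above Grace: 4.
Grace wins the head-to-head, 5–4.

Grace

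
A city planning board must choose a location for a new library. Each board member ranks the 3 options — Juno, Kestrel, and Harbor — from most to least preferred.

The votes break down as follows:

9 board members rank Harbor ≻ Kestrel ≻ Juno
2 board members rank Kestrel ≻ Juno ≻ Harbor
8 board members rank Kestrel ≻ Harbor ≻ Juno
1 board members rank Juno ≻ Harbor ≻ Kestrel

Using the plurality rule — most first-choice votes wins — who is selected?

Kestrel

First-place vote totals:
  Juno: 1
  Kestrel: 10
  Harbor: 9
Kestrel has the most first-place votes.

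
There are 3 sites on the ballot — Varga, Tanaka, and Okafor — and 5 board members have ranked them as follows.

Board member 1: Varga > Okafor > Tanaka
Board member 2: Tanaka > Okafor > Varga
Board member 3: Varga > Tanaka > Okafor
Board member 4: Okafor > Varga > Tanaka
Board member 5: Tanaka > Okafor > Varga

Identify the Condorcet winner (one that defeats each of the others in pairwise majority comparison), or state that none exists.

Head-to-head results (5 voters total):
Varga vs Tanaka: Varga wins 3–2.
Varga vs Okafor: Okafor wins 3–2.
Tanaka vs Okafor: Tanaka wins 3–2.
No candidate beats all others: Varga beats Tanaka beats Okafor beats Varga, a majority cycle.

No Condorcet winner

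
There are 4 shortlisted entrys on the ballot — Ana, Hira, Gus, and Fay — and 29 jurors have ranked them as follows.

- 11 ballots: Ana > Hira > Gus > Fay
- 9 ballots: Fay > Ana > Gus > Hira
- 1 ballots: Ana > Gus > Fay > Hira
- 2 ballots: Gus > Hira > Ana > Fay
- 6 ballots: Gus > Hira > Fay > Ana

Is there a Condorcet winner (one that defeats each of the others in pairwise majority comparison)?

No

Head-to-head results (29 voters total):
Ana vs Hira: Ana wins 21–8.
Ana vs Gus: Ana wins 21–8.
Ana vs Fay: Fay wins 15–14.
Hira vs Gus: Gus wins 18–11.
Hira vs Fay: Hira wins 19–10.
Gus vs Fay: Gus wins 20–9.
No candidate beats all others: Ana beats Hira beats Fay beats Ana, a majority cycle.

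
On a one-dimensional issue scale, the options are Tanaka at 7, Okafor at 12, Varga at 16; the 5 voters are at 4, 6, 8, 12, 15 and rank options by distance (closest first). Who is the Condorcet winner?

With single-peaked preferences on a line, the Condorcet winner is the candidate closest to the median voter.
The median voter (position 8) is closest to Tanaka at 7.
Check: Tanaka vs Okafor — voters closer to Tanaka: 3 of 5.

Tanaka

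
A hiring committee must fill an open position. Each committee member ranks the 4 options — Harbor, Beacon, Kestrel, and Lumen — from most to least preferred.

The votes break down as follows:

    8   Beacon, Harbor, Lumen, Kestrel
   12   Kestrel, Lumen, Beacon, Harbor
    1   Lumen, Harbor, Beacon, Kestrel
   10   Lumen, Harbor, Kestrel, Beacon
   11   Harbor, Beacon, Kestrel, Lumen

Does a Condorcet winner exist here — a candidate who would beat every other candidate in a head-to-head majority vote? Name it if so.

None — there is no Condorcet winner

Head-to-head results (42 voters total):
Harbor vs Beacon: Harbor wins 22–20.
Harbor vs Kestrel: Harbor wins 30–12.
Harbor vs Lumen: Lumen wins 23–19.
Beacon vs Kestrel: Kestrel wins 22–20.
Beacon vs Lumen: Lumen wins 23–19.
Kestrel vs Lumen: Kestrel wins 23–19.
No candidate beats all others: Harbor beats Kestrel beats Lumen beats Harbor, a majority cycle.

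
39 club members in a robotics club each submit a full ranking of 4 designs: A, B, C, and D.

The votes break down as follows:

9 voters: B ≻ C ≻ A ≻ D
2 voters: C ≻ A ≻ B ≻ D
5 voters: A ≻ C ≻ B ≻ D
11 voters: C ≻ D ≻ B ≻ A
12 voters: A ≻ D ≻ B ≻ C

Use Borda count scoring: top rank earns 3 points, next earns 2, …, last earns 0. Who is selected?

Borda scores:
  A: 9·1 + 2·2 + 5·3 + 11·0 + 12·3 = 64
  B: 9·3 + 2·1 + 5·1 + 11·1 + 12·1 = 57
  C: 9·2 + 2·3 + 5·2 + 11·3 + 12·0 = 67
  D: 9·0 + 2·0 + 5·0 + 11·2 + 12·2 = 46
C has the highest total.

C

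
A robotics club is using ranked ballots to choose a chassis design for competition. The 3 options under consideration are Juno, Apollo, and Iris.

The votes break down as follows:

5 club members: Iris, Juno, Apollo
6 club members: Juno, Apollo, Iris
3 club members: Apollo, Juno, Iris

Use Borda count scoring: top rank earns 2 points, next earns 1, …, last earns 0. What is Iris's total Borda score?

Borda scores:
  Juno: 5·1 + 6·2 + 3·1 = 20
  Apollo: 5·0 + 6·1 + 3·2 = 12
  Iris: 5·2 + 6·0 + 3·0 = 10

10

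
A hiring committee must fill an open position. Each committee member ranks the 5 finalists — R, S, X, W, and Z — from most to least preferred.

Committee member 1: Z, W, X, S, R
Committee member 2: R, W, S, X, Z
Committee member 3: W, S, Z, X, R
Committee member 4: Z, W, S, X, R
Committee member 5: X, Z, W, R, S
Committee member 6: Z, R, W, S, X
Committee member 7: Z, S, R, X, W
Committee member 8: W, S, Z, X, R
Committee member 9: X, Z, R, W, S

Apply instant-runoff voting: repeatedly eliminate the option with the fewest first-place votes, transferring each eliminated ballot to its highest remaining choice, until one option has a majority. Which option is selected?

Round 1: Z 4, X 2, W 2, R 1, S 0. S has the fewest and is eliminated.
Round 2: Z 4, X 2, W 2, R 1. R has the fewest and is eliminated.
Round 3: Z 4, W 3, X 2. X has the fewest and is eliminated.
Round 4: Z 6, W 3. Z has a majority.

Z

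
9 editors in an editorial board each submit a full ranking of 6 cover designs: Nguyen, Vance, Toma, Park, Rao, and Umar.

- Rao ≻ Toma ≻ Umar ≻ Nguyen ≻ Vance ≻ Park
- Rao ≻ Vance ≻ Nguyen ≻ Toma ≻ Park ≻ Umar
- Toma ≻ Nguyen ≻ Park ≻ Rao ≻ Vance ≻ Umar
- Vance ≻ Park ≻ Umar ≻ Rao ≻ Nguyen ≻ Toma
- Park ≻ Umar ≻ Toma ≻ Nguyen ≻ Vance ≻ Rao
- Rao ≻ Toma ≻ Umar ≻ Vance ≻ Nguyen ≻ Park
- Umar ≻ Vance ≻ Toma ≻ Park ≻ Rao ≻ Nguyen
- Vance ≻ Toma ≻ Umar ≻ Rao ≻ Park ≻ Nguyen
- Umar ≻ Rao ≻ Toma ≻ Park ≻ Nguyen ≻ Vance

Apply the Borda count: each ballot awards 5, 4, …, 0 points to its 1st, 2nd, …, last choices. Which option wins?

Borda scores:
  Nguyen: 2 + 3 + 4 + 1 + 2 + 1 + 0 + 0 + 1 = 14
  Vance: 1 + 4 + 1 + 5 + 1 + 2 + 4 + 5 + 0 = 23
  Toma: 4 + 2 + 5 + 0 + 3 + 4 + 3 + 4 + 3 = 28
  Park: 0 + 1 + 3 + 4 + 5 + 0 + 2 + 1 + 2 = 18
  Rao: 5 + 5 + 2 + 2 + 0 + 5 + 1 + 2 + 4 = 26
  Umar: 3 + 0 + 0 + 3 + 4 + 3 + 5 + 3 + 5 = 26
Toma has the highest total.

Toma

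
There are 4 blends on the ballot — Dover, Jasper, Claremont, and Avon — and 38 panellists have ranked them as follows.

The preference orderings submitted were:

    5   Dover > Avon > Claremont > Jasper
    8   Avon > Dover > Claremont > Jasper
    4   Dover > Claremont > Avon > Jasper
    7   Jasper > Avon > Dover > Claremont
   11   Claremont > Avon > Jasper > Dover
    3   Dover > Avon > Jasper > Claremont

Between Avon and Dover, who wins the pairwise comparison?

Avon

Ballots ranking Avon above Dover: 8+7+11 = 26.
Ballots ranking Dover above Avon: 5+4+3 = 12.
Avon wins the head-to-head, 26–12.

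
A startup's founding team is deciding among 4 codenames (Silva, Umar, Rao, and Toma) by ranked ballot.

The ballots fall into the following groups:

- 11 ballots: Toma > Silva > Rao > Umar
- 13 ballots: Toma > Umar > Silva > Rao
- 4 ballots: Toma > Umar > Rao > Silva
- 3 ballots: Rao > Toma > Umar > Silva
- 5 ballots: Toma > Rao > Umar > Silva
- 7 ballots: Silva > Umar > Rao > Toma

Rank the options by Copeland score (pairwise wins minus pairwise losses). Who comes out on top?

Pairwise results:
  Silva vs Umar: Umar wins 25–18.
  Silva vs Rao: Silva wins 31–12.
  Silva vs Toma: Toma wins 36–7.
  Umar vs Rao: Umar wins 24–19.
  Umar vs Toma: Toma wins 36–7.
  Rao vs Toma: Toma wins 33–10.
Copeland scores (wins − losses):
  Silva: 1 − 2 = -1
  Umar: 2 − 1 = 1
  Rao: 0 − 3 = -3
  Toma: 3 − 0 = 3
Toma has the best Copeland score.

Toma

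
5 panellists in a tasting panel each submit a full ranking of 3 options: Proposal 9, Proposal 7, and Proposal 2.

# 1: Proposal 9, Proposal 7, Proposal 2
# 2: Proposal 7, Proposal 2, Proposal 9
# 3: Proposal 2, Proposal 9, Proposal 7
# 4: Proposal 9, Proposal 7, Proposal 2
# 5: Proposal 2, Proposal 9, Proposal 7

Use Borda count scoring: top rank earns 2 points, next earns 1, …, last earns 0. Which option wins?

Proposal 9

Borda scores:
  Proposal 9: 2 + 0 + 1 + 2 + 1 = 6
  Proposal 7: 1 + 2 + 0 + 1 + 0 = 4
  Proposal 2: 0 + 1 + 2 + 0 + 2 = 5
Proposal 9 has the highest total.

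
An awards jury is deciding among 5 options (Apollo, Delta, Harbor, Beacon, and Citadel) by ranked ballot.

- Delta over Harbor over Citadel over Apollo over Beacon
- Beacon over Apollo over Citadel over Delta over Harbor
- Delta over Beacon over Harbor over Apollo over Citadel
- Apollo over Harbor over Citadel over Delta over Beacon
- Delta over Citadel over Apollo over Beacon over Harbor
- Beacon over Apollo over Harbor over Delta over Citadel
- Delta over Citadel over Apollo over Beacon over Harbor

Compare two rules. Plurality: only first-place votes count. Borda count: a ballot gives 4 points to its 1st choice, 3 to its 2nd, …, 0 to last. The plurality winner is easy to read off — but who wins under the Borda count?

Plurality first-place counts: Apollo 1, Delta 4, Harbor 0, Beacon 2, Citadel 0 → Delta.
Borda totals: Apollo 16, Delta 19, Harbor 10, Beacon 13, Citadel 12 → Delta.

Delta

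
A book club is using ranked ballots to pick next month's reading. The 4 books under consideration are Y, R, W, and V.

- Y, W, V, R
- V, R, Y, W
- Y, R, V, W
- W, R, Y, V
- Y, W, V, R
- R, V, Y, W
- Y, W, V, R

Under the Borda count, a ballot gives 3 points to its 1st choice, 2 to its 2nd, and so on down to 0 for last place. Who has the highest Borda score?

Y

Borda scores:
  Y: 3 + 1 + 3 + 1 + 3 + 1 + 3 = 15
  R: 0 + 2 + 2 + 2 + 0 + 3 + 0 = 9
  W: 2 + 0 + 0 + 3 + 2 + 0 + 2 = 9
  V: 1 + 3 + 1 + 0 + 1 + 2 + 1 = 9
Y has the highest total.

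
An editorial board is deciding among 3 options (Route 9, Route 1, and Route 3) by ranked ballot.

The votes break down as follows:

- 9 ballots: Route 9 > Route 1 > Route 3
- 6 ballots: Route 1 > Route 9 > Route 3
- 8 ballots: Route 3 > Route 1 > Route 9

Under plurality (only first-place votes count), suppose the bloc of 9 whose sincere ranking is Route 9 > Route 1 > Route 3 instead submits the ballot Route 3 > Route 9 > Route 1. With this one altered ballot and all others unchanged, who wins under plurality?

First-place totals with the altered ballot: Route 9 0, Route 1 6, Route 3 17.
The switch changes the winner from Route 9 to Route 3.

Route 3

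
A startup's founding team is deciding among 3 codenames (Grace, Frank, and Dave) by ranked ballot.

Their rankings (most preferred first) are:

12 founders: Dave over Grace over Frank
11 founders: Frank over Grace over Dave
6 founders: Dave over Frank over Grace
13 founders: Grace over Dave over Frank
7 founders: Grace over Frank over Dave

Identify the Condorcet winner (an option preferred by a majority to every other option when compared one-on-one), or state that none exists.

Grace

Head-to-head results (49 voters total):
Grace vs Frank: Grace wins 32–17.
Grace vs Dave: Grace wins 31–18.
Frank vs Dave: Dave wins 31–18.
Grace beats each rival — Frank (32–17), Dave (31–18) — so Grace is the Condorcet winner.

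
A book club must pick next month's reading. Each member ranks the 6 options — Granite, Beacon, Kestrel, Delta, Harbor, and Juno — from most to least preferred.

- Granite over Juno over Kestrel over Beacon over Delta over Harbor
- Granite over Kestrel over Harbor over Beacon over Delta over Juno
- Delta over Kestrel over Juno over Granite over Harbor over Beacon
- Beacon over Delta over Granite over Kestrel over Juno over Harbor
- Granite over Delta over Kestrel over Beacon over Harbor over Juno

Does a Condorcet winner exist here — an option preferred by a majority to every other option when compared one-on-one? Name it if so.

Granite

Head-to-head results (5 voters total):
Granite vs Beacon: Granite wins 4–1.
Granite vs Kestrel: Granite wins 4–1.
Granite vs Delta: Granite wins 3–2.
Granite vs Harbor: Granite wins 5–0.
Granite vs Juno: Granite wins 4–1.
Beacon vs Kestrel: Kestrel wins 4–1.
Beacon vs Delta: Beacon wins 3–2.
Beacon vs Harbor: Beacon wins 3–2.
Beacon vs Juno: Beacon wins 3–2.
Kestrel vs Delta: Delta wins 3–2.
Kestrel vs Harbor: Kestrel wins 5–0.
Kestrel vs Juno: Kestrel wins 4–1.
Delta vs Harbor: Delta wins 4–1.
Delta vs Juno: Delta wins 4–1.
Harbor vs Juno: Juno wins 3–2.
Granite beats each rival — Beacon (4–1), Kestrel (4–1), Delta (3–2), Harbor (5–0), Juno (4–1) — so Granite is the Condorcet winner.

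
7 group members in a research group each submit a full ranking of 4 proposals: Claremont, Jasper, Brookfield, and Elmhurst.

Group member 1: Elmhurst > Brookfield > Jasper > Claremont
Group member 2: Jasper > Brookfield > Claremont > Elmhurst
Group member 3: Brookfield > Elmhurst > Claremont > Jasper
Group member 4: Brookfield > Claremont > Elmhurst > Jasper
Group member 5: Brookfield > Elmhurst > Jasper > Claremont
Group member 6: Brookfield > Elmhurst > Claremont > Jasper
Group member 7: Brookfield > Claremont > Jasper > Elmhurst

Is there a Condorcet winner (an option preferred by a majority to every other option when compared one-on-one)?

Head-to-head results (7 voters total):
Claremont vs Jasper: Claremont wins 4–3.
Claremont vs Brookfield: Brookfield wins 7–0.
Claremont vs Elmhurst: Elmhurst wins 4–3.
Jasper vs Brookfield: Brookfield wins 6–1.
Jasper vs Elmhurst: Elmhurst wins 5–2.
Brookfield vs Elmhurst: Brookfield wins 6–1.
Brookfield beats each rival — Claremont (7–0), Jasper (6–1), Elmhurst (6–1) — so Brookfield is the Condorcet winner.

Yes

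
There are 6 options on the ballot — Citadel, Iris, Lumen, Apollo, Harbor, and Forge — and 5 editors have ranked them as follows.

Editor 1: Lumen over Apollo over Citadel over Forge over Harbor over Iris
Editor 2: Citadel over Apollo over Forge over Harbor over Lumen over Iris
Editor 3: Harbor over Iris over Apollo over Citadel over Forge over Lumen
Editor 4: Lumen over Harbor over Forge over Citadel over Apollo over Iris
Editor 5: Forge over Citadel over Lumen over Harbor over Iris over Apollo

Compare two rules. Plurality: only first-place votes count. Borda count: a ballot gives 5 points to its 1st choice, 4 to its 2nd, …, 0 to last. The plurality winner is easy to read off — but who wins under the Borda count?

Citadel

Plurality first-place counts: Citadel 1, Iris 0, Lumen 2, Apollo 0, Harbor 1, Forge 1 → Lumen.
Borda totals: Citadel 16, Iris 5, Lumen 14, Apollo 12, Harbor 14, Forge 14 → Citadel.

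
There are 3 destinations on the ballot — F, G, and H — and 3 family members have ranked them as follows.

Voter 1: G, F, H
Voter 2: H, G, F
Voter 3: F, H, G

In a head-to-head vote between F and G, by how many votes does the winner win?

Ballots ranking F above G: 1.
Ballots ranking G above F: 2.
G wins 2–1, a margin of 1.

1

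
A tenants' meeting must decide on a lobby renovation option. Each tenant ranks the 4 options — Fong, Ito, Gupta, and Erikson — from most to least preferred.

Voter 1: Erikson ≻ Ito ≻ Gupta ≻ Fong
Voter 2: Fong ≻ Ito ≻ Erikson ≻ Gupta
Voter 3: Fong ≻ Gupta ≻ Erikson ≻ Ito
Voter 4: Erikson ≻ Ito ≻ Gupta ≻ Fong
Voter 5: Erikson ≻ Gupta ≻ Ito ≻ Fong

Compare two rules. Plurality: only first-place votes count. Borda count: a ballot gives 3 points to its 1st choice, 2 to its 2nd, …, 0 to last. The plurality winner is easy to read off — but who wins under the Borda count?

Erikson

Plurality first-place counts: Fong 2, Ito 0, Gupta 0, Erikson 3 → Erikson.
Borda totals: Fong 6, Ito 7, Gupta 6, Erikson 11 → Erikson.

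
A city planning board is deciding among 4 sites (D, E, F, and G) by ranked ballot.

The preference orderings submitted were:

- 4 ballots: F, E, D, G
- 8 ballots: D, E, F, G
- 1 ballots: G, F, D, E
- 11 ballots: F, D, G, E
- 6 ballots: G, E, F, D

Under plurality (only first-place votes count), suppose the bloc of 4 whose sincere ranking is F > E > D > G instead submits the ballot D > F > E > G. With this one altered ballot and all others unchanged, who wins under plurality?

First-place totals with the altered ballot: D 12, E 0, F 11, G 7.
The switch changes the winner from F to D.

D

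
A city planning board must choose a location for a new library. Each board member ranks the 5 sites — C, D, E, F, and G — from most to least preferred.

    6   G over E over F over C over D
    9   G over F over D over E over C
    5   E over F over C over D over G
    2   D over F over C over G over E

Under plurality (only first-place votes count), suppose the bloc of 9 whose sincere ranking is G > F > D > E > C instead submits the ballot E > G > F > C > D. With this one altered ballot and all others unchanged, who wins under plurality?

E

First-place totals with the altered ballot: C 0, D 2, E 14, F 0, G 6.
The switch changes the winner from G to E.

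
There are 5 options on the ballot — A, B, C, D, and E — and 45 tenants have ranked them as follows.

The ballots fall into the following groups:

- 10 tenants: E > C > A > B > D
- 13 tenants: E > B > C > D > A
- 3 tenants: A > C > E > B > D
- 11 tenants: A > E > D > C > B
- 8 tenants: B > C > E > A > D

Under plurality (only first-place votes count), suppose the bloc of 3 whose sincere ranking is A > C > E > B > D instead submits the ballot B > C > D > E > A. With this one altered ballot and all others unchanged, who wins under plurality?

E

First-place totals with the altered ballot: A 11, B 11, C 0, D 0, E 23.
The winner is unchanged: still E.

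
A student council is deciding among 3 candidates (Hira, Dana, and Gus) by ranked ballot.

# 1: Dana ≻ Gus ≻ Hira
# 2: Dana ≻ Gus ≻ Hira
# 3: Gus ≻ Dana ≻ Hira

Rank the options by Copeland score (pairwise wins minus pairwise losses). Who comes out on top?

Pairwise results:
  Hira vs Dana: Dana wins 3–0.
  Hira vs Gus: Gus wins 3–0.
  Dana vs Gus: Dana wins 2–1.
Copeland scores (wins − losses):
  Hira: 0 − 2 = -2
  Dana: 2 − 0 = 2
  Gus: 1 − 1 = 0
Dana has the best Copeland score.

Dana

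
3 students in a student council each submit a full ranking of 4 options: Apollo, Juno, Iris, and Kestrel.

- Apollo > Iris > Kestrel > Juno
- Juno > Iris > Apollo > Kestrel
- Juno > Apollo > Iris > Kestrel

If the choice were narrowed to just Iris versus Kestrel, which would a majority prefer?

Iris

Ballots ranking Iris above Kestrel: 3.
Ballots ranking Kestrel above Iris: 0.
Iris wins the head-to-head, 3–0.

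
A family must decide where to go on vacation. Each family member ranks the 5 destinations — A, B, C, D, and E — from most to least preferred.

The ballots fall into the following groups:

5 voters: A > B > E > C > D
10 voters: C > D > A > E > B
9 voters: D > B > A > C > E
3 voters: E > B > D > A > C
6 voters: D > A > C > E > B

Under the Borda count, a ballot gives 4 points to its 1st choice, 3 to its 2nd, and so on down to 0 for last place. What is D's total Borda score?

Borda scores:
  A: 5·4 + 10·2 + 9·2 + 3·1 + 6·3 = 79
  B: 5·3 + 10·0 + 9·3 + 3·3 + 6·0 = 51
  C: 5·1 + 10·4 + 9·1 + 3·0 + 6·2 = 66
  D: 5·0 + 10·3 + 9·4 + 3·2 + 6·4 = 96
  E: 5·2 + 10·1 + 9·0 + 3·4 + 6·1 = 38

96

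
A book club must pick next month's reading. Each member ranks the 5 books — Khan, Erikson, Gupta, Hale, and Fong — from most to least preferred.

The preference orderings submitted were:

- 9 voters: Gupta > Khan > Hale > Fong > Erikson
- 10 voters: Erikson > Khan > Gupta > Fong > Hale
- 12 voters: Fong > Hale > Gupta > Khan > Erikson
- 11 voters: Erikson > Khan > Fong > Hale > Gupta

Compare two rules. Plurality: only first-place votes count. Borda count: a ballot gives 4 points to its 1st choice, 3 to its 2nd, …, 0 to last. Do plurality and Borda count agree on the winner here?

No

Plurality first-place counts: Khan 0, Erikson 21, Gupta 9, Hale 0, Fong 12 → Erikson.
Borda totals: Khan 102, Erikson 84, Gupta 80, Hale 65, Fong 89 → Khan.
The two rules disagree: plurality picks Erikson, Borda picks Khan.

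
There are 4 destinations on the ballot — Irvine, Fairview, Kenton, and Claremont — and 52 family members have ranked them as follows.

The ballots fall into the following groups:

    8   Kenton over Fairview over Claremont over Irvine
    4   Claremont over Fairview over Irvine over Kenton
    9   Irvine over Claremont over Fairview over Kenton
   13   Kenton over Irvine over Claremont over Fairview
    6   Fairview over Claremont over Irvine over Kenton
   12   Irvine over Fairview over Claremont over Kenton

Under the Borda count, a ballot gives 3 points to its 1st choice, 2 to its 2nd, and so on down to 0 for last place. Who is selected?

Irvine

Borda scores:
  Irvine: 8·0 + 4·1 + 9·3 + 13·2 + 6·1 + 12·3 = 99
  Fairview: 8·2 + 4·2 + 9·1 + 13·0 + 6·3 + 12·2 = 75
  Kenton: 8·3 + 4·0 + 9·0 + 13·3 + 6·0 + 12·0 = 63
  Claremont: 8·1 + 4·3 + 9·2 + 13·1 + 6·2 + 12·1 = 75
Irvine has the highest total.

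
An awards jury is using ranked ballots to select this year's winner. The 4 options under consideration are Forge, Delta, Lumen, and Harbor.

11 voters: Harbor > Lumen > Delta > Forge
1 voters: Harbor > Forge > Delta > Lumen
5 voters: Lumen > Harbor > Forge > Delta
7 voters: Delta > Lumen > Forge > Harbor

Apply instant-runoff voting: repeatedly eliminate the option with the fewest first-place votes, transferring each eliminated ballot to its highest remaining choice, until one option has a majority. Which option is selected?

Round 1: Harbor 12, Delta 7, Lumen 5, Forge 0. Forge has the fewest and is eliminated.
Round 2: Harbor 12, Delta 7, Lumen 5. Lumen has the fewest and is eliminated.
Round 3: Harbor 17, Delta 7. Harbor has a majority.

Harbor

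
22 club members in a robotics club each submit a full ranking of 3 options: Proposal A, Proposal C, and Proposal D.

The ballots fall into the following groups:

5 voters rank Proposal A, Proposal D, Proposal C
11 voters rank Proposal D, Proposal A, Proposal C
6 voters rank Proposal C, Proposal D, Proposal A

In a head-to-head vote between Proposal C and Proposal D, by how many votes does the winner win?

Ballots ranking Proposal C above Proposal D: 6.
Ballots ranking Proposal D above Proposal C: 5+11 = 16.
Proposal D wins 16–6, a margin of 10.

10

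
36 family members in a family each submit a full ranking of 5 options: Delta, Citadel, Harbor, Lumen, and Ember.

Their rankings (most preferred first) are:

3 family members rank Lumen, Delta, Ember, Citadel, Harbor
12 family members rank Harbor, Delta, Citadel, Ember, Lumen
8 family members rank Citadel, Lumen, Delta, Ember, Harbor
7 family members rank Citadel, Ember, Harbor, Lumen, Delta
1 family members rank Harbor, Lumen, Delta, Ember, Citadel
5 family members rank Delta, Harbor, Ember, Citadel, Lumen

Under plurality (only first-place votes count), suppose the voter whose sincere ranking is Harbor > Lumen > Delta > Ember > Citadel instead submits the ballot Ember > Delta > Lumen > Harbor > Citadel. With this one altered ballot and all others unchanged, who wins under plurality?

First-place totals with the altered ballot: Delta 5, Citadel 15, Harbor 12, Lumen 3, Ember 1.
The winner is unchanged: still Citadel.

Citadel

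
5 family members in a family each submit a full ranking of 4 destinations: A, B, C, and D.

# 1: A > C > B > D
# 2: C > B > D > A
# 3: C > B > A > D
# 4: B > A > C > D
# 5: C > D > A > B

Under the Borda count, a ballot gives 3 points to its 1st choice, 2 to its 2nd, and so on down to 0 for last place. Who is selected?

Borda scores:
  A: 3 + 0 + 1 + 2 + 1 = 7
  B: 1 + 2 + 2 + 3 + 0 = 8
  C: 2 + 3 + 3 + 1 + 3 = 12
  D: 0 + 1 + 0 + 0 + 2 = 3
C has the highest total.

C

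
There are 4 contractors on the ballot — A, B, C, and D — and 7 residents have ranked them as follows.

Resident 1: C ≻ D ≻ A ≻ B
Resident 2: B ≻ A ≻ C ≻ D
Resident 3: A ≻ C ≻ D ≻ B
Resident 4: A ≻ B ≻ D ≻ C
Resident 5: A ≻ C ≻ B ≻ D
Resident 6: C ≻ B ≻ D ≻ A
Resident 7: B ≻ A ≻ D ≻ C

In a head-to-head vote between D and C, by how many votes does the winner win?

Ballots ranking D above C: 2.
Ballots ranking C above D: 5.
C wins 5–2, a margin of 3.

3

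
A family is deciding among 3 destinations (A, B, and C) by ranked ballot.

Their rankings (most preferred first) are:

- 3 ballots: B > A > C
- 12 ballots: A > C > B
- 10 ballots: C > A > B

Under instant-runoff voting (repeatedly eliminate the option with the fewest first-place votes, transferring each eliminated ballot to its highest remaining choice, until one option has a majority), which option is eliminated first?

Round 1: A 12, C 10, B 3. B has the fewest and is eliminated.
Round 2: A 15, C 10. A has a majority.

B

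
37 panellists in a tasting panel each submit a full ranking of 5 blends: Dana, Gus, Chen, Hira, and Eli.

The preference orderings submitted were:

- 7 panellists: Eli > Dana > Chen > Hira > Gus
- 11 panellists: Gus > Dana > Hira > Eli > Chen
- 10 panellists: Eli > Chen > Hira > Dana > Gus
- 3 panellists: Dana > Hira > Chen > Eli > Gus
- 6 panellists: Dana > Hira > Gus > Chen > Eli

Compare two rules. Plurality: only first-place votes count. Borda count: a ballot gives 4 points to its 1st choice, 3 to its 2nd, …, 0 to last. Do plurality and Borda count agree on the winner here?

Plurality first-place counts: Dana 9, Gus 11, Chen 0, Hira 0, Eli 17 → Eli.
Borda totals: Dana 100, Gus 56, Chen 56, Hira 76, Eli 82 → Dana.
The two rules disagree: plurality picks Eli, Borda picks Dana.

No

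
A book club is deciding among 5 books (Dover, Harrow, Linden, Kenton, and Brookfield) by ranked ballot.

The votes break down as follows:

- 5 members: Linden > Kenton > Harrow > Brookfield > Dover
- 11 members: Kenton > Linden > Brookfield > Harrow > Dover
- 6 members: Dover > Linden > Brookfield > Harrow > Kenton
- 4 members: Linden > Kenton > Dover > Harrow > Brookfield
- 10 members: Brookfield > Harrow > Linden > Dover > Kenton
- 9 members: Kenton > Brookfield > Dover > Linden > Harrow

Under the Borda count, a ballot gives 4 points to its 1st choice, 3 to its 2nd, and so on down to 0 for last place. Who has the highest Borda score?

Borda scores:
  Dover: 5·0 + 11·0 + 6·4 + 4·2 + 10·1 + 9·2 = 60
  Harrow: 5·2 + 11·1 + 6·1 + 4·1 + 10·3 + 9·0 = 61
  Linden: 5·4 + 11·3 + 6·3 + 4·4 + 10·2 + 9·1 = 116
  Kenton: 5·3 + 11·4 + 6·0 + 4·3 + 10·0 + 9·4 = 107
  Brookfield: 5·1 + 11·2 + 6·2 + 4·0 + 10·4 + 9·3 = 106
Linden has the highest total.

Linden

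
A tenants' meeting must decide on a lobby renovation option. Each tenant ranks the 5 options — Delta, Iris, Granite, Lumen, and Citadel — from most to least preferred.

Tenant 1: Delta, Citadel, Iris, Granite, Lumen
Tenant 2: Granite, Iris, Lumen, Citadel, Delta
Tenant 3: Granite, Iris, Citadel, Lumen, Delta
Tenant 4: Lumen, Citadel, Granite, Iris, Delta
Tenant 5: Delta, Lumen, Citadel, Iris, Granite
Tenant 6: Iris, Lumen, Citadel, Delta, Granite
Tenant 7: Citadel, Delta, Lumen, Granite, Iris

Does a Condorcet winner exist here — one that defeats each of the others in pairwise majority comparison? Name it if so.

Head-to-head results (7 voters total):
Delta vs Iris: Iris wins 4–3.
Delta vs Granite: Delta wins 4–3.
Delta vs Lumen: Lumen wins 4–3.
Delta vs Citadel: Citadel wins 5–2.
Iris vs Granite: Granite wins 4–3.
Iris vs Lumen: Iris wins 4–3.
Iris vs Citadel: Citadel wins 4–3.
Granite vs Lumen: Lumen wins 4–3.
Granite vs Citadel: Citadel wins 5–2.
Lumen vs Citadel: Lumen wins 4–3.
No candidate beats all others: Delta beats Granite beats Iris beats Delta, a majority cycle.

There is no Condorcet winner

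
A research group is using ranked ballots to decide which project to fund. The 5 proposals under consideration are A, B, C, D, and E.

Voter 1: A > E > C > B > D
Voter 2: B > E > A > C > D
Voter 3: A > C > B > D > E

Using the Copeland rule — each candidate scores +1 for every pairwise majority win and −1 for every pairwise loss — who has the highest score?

Pairwise results:
  A vs B: A wins 2–1.
  A vs C: A wins 3–0.
  A vs D: A wins 3–0.
  A vs E: A wins 2–1.
  B vs C: C wins 2–1.
  B vs D: B wins 3–0.
  B vs E: B wins 2–1.
  C vs D: C wins 3–0.
  C vs E: E wins 2–1.
  D vs E: E wins 2–1.
Copeland scores (wins − losses):
  A: 4 − 0 = 4
  B: 2 − 2 = 0
  C: 2 − 2 = 0
  D: 0 − 4 = -4
  E: 2 − 2 = 0
A has the best Copeland score.

A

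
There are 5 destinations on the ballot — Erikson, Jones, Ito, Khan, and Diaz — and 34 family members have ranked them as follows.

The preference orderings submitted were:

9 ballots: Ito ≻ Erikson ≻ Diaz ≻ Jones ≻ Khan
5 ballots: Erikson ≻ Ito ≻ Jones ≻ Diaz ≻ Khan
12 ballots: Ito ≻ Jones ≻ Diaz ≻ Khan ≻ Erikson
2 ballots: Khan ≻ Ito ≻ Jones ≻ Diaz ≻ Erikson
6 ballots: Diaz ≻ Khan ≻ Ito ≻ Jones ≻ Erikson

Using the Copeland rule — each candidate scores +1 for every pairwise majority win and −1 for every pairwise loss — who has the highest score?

Ito

Pairwise results:
  Erikson vs Jones: Jones wins 20–14.
  Erikson vs Ito: Ito wins 29–5.
  Erikson vs Khan: Khan wins 20–14.
  Erikson vs Diaz: Diaz wins 20–14.
  Jones vs Ito: Ito wins 34–0.
  Jones vs Khan: Jones wins 26–8.
  Jones vs Diaz: Jones wins 19–15.
  Ito vs Khan: Ito wins 26–8.
  Ito vs Diaz: Ito wins 28–6.
  Khan vs Diaz: Diaz wins 32–2.
Copeland scores (wins − losses):
  Erikson: 0 − 4 = -4
  Jones: 3 − 1 = 2
  Ito: 4 − 0 = 4
  Khan: 1 − 3 = -2
  Diaz: 2 − 2 = 0
Ito has the best Copeland score.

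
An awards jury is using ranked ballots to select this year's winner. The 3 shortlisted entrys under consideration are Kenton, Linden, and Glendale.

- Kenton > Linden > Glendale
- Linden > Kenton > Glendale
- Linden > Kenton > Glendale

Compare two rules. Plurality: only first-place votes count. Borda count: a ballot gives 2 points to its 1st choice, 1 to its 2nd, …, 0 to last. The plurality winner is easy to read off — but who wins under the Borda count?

Linden

Plurality first-place counts: Kenton 1, Linden 2, Glendale 0 → Linden.
Borda totals: Kenton 4, Linden 5, Glendale 0 → Linden.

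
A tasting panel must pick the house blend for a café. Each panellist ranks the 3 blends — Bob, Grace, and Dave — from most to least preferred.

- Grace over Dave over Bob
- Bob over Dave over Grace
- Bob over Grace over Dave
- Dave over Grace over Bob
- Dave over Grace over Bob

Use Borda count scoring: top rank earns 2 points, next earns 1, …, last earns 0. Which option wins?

Dave

Borda scores:
  Bob: 0 + 2 + 2 + 0 + 0 = 4
  Grace: 2 + 0 + 1 + 1 + 1 = 5
  Dave: 1 + 1 + 0 + 2 + 2 = 6
Dave has the highest total.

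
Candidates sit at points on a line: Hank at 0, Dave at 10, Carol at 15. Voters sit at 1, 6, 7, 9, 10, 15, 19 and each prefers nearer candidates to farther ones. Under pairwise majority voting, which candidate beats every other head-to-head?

With single-peaked preferences on a line, the Condorcet winner is the candidate closest to the median voter.
The median voter (position 9) is closest to Dave at 10.
Check: Dave vs Carol — voters closer to Dave: 5 of 7.

Dave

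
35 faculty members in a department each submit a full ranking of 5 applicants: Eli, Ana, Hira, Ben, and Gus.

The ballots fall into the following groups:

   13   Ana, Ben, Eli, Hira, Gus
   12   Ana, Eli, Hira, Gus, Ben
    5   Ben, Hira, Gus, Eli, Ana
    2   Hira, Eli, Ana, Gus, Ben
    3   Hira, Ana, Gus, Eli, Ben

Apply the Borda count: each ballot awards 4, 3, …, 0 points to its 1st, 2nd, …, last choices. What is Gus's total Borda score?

Borda scores:
  Eli: 13·2 + 12·3 + 5·1 + 2·3 + 3·1 = 76
  Ana: 13·4 + 12·4 + 5·0 + 2·2 + 3·3 = 113
  Hira: 13·1 + 12·2 + 5·3 + 2·4 + 3·4 = 72
  Ben: 13·3 + 12·0 + 5·4 + 2·0 + 3·0 = 59
  Gus: 13·0 + 12·1 + 5·2 + 2·1 + 3·2 = 30

30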